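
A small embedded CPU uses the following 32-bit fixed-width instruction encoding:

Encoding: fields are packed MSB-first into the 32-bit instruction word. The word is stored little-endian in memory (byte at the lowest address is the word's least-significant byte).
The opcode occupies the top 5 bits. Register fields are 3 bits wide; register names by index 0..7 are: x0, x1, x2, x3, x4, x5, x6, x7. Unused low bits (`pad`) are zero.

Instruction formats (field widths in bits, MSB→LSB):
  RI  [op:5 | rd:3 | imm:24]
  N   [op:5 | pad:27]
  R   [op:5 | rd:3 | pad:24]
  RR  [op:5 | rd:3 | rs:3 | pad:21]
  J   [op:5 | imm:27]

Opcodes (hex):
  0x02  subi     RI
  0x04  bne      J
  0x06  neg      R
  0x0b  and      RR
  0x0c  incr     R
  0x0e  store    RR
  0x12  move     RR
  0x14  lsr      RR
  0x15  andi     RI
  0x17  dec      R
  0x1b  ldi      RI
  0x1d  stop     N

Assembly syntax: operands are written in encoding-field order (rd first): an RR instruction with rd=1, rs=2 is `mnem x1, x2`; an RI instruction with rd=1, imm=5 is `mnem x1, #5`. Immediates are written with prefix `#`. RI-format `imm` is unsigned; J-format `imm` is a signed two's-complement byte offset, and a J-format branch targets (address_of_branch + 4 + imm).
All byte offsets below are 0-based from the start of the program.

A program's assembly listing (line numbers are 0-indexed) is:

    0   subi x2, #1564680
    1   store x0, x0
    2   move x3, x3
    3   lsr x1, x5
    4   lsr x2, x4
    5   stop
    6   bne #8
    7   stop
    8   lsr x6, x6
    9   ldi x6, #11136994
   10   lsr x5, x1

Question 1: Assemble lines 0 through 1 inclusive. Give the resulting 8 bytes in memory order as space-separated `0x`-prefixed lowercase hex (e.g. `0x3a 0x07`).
0x08 0xe0 0x17 0x12 0x00 0x00 0x00 0x70

0. subi fields op=0x2:5|rd=2:3|imm=1564680:24 → word 1217e008h → 08 e0 17 12
1. store fields op=0xe:5|rd=0:3|rs=0:3|pad=0:21 → word 70000000h → 00 00 00 70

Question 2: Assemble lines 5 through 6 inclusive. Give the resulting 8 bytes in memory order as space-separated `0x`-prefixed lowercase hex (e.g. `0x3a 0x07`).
0x00 0x00 0x00 0xe8 0x08 0x00 0x00 0x20

5. stop fields op=0x1d:5|pad=0:27 → word e8000000h → 00 00 00 e8
6. bne fields op=0x4:5|imm=8:27 → word 20000008h → 08 00 00 20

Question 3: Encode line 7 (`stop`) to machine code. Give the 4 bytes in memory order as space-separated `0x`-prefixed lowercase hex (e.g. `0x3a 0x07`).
line 7 (stop): pack op=0x1d:5|pad=0:27 = 0xe8000000; little→ 00 00 00 e8

0x00 0x00 0x00 0xe8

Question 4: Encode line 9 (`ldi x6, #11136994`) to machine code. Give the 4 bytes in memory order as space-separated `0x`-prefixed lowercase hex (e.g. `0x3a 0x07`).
0xe2 0xef 0xa9 0xde

line 9 (ldi): pack op=0x1b:5|rd=6:3|imm=11136994:24 = 0xdea9efe2; little→ e2 ef a9 de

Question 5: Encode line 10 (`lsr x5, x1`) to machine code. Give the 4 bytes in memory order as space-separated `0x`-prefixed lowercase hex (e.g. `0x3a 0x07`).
0x00 0x00 0x20 0xa5

L10: lsr op=0x14:5|rd=5:3|rs=1:3|pad=0:21 ⇒ 0xa5200000 ⇒ little 00 00 20 a5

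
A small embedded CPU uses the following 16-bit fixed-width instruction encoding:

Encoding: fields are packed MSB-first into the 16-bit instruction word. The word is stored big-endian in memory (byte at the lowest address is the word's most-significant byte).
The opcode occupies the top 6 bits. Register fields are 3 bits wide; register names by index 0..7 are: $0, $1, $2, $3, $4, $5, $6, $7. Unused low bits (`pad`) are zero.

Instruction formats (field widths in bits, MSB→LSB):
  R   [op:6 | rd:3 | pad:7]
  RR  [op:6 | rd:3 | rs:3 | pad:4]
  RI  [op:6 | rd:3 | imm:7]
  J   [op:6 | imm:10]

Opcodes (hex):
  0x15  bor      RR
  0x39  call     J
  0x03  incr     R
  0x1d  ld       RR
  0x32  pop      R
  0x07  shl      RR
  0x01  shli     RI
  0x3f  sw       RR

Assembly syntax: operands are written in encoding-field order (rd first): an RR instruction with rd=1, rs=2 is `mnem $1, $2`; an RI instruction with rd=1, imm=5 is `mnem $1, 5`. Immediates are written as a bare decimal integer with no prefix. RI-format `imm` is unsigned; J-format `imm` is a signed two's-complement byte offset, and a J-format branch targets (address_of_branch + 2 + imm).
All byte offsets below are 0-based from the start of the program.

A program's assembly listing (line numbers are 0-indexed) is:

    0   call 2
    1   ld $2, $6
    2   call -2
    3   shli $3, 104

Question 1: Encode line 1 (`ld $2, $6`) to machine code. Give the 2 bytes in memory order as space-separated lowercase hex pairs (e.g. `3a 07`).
75 60

line 1 (ld): pack op=0x1d:6|rd=2:3|rs=6:3|pad=0:4 = 0x7560; big→ 75 60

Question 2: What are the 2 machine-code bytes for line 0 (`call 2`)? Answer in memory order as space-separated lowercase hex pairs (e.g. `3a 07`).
L0: call op=0x39:6|imm=2:10 ⇒ 0xe402 ⇒ big e4 02

e4 02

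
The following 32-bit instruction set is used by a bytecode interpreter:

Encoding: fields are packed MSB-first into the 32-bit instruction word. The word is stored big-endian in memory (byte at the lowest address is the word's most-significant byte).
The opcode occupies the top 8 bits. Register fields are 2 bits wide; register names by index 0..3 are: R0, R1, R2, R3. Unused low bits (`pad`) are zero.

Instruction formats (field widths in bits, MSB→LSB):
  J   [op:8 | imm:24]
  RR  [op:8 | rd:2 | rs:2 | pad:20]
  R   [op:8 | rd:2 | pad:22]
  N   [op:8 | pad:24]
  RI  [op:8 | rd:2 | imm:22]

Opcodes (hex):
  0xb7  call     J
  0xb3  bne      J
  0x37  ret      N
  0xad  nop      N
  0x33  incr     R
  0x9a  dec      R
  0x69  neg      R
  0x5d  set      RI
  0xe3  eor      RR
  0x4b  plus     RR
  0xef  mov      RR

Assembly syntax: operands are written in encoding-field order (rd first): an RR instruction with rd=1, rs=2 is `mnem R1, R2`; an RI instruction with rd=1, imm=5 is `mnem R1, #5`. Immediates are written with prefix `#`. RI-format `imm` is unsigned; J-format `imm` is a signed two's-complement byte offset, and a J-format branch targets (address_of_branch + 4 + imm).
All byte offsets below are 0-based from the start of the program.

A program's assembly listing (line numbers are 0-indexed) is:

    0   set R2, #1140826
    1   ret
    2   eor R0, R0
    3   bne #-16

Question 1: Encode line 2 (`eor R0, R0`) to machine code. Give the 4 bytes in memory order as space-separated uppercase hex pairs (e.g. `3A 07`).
E3 00 00 00

2. eor fields op=0xe3:8|rd=0:2|rs=0:2|pad=0:20 → word e3000000h → e3 00 00 00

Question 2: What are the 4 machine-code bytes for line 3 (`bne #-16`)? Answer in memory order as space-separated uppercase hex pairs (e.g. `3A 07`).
B3 FF FF F0

3. bne fields op=0xb3:8|imm=-16:24 → word b3fffff0h → b3 ff ff f0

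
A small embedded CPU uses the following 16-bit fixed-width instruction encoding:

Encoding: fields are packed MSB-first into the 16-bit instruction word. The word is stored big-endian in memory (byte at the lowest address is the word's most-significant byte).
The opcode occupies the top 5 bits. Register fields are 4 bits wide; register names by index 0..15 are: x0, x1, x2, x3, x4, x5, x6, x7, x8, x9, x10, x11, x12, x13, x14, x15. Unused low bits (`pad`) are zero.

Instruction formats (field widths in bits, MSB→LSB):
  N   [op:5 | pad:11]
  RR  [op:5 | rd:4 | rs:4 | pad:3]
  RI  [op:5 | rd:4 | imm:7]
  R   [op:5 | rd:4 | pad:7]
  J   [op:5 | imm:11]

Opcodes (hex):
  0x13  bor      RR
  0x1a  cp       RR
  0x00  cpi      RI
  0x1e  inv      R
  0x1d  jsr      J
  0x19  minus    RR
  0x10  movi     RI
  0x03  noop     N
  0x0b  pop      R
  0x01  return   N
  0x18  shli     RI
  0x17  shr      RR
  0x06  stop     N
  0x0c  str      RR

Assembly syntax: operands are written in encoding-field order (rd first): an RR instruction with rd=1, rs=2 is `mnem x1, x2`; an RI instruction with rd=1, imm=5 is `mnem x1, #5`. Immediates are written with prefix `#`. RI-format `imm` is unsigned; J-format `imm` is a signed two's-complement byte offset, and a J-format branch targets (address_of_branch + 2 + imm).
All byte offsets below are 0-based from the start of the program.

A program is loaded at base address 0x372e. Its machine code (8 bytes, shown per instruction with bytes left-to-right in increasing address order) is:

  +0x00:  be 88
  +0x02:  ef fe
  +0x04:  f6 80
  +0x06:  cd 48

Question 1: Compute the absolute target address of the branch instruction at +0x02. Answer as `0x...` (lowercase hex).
0x3730

off 0x02: read ef fe as big → 0xeffe
  top 5b → 0x1d → jsr [J]
  imm: (w>>0)&0x7ff=0x7fe (s11→-2) → #-2
  target = base 0x372e + off 0x02 + 2 + imm -2 = 0x3730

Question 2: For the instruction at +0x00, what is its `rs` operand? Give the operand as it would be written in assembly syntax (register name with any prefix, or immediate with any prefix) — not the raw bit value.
@+00  big-endian(be 88) = 0xbe88
  op=0xbe88>>11=0x17 ⇒ shr (RR)
  rd: (w>>7)&0xf=0xd → x13
  rs: (w>>3)&0xf=0x1 → x1

x1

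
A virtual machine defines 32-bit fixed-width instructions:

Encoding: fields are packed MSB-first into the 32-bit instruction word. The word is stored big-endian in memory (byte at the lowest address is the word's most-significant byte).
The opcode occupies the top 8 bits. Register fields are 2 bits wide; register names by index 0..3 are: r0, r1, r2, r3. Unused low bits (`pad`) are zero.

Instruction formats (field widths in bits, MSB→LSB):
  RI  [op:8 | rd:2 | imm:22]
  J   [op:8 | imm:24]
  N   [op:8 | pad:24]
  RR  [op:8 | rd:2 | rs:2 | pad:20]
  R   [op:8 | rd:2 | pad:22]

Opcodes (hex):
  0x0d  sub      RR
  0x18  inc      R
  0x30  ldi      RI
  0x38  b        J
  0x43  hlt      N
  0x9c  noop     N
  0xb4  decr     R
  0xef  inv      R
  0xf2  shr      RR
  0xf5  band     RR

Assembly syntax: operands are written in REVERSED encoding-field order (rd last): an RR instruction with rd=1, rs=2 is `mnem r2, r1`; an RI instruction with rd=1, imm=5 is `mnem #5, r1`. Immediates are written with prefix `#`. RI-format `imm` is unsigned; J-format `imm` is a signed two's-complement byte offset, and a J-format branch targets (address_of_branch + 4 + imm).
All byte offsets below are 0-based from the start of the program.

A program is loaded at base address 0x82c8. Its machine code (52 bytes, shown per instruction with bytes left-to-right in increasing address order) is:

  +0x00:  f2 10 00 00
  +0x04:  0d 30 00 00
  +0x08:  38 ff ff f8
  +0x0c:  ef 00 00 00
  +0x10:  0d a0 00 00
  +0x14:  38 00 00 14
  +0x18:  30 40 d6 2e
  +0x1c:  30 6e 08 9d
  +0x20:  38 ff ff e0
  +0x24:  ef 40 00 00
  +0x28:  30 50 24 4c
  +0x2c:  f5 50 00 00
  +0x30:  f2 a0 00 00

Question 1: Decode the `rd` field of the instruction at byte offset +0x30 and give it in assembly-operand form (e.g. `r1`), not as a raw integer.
r2

+0x30: f2 a0 00 00 ⇒ word 0xf2a00000 (big)
  opcode bits[31:24]=0xf2: shr/RR
  rd@[23:22]=0x2 ⇒ r2
  rs@[21:20]=0x2 ⇒ r2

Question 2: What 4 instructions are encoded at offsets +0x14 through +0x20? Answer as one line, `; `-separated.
b #20; ldi #54830, r1; ldi #3016861, r1; b #-32

+0x14: 38 00 00 14 ⇒ word 0x38000014 (big)
  op=0x38000014>>24=0x38 ⇒ b (J)
  [23:0] imm=20 = #20
+0x18: 30 40 d6 2e ⇒ word 0x3040d62e (big)
  op=0x3040d62e>>24=0x30 ⇒ ldi (RI)
  [23:22] rd=1 = r1
  [21:0] imm=54830 = #54830
+0x1c: 30 6e 08 9d ⇒ word 0x306e089d (big)
  op=0x306e089d>>24=0x30 ⇒ ldi (RI)
  [23:22] rd=1 = r1
  [21:0] imm=3016861 = #3016861
+0x20: 38 ff ff e0 ⇒ word 0x38ffffe0 (big)
  op=0x38ffffe0>>24=0x38 ⇒ b (J)
  [23:0] imm=16777184 (s24→-32) = #-32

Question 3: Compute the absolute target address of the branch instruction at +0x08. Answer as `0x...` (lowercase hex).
0x82cc

off 0x08: read 38 ff ff f8 as big → 0x38fffff8
  top 8b → 0x38 → b [J]
  [23:0] imm=16777208 (s24→-8) = #-8
  target = base 0x82c8 + off 0x08 + 4 + imm -8 = 0x82cc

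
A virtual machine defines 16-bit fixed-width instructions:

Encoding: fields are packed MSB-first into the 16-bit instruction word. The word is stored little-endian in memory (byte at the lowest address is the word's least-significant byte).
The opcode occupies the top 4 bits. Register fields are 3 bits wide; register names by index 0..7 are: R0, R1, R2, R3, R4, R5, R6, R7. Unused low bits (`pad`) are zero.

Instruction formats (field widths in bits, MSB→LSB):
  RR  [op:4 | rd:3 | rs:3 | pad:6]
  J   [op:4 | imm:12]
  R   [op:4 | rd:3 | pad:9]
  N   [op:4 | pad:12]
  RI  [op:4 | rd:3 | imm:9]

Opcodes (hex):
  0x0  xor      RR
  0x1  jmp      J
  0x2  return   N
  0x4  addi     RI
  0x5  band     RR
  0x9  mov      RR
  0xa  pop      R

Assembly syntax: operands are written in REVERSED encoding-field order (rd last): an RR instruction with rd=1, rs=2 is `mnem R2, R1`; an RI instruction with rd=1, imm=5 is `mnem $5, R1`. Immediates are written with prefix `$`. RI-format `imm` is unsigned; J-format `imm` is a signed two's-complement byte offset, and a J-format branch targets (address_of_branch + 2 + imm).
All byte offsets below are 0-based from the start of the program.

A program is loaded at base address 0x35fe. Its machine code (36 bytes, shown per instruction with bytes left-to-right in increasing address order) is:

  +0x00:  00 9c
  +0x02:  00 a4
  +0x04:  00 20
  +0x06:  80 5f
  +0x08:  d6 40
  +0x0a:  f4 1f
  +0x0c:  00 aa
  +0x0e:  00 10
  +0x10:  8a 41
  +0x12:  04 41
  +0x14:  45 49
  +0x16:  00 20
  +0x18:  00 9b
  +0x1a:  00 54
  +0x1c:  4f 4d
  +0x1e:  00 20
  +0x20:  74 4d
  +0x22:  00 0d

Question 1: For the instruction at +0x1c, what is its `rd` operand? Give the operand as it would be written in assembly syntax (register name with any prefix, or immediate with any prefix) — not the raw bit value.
R6

@+1c  little-endian(4f 4d) = 0x4d4f
  top 4b → 0x4 → addi [RI]
  rd@[11:9]=0x6 ⇒ R6
  imm@[8:0]=0x14f ⇒ $335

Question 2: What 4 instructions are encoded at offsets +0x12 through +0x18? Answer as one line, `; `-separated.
[12] 04 41 → 0x4104
  opcode bits[15:12]=0x4: addi/RI
  [11:9] rd=0 = R0
  [8:0] imm=260 = $260
[14] 45 49 → 0x4945
  opcode bits[15:12]=0x4: addi/RI
  [11:9] rd=4 = R4
  [8:0] imm=325 = $325
[16] 00 20 → 0x2000
  opcode bits[15:12]=0x2: return/N
[18] 00 9b → 0x9b00
  opcode bits[15:12]=0x9: mov/RR
  [11:9] rd=5 = R5
  [8:6] rs=4 = R4

addi $260, R0; addi $325, R4; return; mov R4, R5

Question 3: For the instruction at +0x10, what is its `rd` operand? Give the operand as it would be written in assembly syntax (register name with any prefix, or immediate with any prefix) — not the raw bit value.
@+10  little-endian(8a 41) = 0x418a
  op=0x418a>>12=0x4 ⇒ addi (RI)
  [11:9] rd=0 = R0
  [8:0] imm=394 = $394

R0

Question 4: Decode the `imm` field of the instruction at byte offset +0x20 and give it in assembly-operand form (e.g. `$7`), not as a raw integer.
off 0x20: read 74 4d as little → 0x4d74
  top 4b → 0x4 → addi [RI]
  rd: (w>>9)&0x7=0x6 → R6
  imm: (w>>0)&0x1ff=0x174 → $372

$372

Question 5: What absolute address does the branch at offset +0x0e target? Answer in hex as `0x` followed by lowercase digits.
@+0e  little-endian(00 10) = 0x1000
  top 4b → 0x1 → jmp [J]
  imm: (w>>0)&0xfff=0x0 → $0
  target = base 0x35fe + off 0x0e + 2 + imm 0 = 0x360e

0x360e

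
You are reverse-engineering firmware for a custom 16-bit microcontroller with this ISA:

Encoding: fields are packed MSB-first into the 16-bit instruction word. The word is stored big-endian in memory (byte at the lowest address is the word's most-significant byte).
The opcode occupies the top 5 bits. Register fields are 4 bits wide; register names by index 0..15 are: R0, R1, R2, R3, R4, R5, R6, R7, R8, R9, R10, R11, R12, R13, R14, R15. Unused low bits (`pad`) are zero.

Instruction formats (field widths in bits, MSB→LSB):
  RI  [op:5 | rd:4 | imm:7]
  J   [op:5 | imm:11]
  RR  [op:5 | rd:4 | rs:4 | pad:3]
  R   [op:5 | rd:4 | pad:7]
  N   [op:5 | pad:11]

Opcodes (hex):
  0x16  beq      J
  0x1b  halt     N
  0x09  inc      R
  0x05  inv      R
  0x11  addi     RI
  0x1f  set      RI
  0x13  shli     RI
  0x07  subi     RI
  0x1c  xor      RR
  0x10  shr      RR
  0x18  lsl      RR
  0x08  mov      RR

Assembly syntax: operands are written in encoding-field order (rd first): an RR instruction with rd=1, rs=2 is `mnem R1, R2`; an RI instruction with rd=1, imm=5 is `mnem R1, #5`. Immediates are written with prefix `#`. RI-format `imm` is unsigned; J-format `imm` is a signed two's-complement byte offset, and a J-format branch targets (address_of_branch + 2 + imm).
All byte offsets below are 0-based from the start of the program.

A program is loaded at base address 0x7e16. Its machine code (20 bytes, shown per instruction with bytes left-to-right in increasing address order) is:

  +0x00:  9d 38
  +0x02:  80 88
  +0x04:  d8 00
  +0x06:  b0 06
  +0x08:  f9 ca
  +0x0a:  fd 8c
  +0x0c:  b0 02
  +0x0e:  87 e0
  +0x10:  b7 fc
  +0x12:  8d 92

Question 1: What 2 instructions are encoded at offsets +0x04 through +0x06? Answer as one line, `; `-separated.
@+04  big-endian(d8 00) = 0xd800
  top 5b → 0x1b → halt [N]
@+06  big-endian(b0 06) = 0xb006
  top 5b → 0x16 → beq [J]
  imm@[10:0]=0x6 ⇒ #6

halt; beq #6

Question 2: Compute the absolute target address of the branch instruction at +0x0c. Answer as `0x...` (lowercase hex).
0x7e26

[0c] b0 02 → 0xb002
  op=0xb002>>11=0x16 ⇒ beq (J)
  imm@[10:0]=0x2 ⇒ #2
  target = base 0x7e16 + off 0x0c + 2 + imm 2 = 0x7e26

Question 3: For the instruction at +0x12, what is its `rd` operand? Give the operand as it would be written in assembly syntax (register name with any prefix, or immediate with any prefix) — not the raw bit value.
+0x12: 8d 92 ⇒ word 0x8d92 (big)
  top 5b → 0x11 → addi [RI]
  [10:7] rd=11 = R11
  [6:0] imm=18 = #18

R11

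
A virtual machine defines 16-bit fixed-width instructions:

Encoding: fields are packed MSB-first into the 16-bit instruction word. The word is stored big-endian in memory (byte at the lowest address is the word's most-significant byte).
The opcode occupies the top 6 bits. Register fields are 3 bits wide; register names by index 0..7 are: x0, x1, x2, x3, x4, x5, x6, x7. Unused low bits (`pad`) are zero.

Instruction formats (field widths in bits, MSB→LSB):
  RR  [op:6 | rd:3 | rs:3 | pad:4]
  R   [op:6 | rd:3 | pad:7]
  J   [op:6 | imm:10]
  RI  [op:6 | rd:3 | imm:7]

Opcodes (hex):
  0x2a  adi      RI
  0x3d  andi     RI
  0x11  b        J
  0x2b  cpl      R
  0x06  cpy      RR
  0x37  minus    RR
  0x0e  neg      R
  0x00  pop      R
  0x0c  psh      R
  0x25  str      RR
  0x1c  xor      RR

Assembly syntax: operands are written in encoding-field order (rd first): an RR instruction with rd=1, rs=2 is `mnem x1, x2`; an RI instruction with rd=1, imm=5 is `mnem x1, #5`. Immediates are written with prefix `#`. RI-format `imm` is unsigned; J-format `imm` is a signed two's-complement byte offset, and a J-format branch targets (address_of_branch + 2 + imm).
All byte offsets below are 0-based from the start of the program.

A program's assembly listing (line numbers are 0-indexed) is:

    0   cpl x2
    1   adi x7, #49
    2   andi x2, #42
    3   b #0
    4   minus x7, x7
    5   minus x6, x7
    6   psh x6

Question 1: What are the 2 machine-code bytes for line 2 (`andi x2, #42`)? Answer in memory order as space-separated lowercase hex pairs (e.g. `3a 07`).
2. andi fields op=0x3d:6|rd=2:3|imm=42:7 → word f52ah → f5 2a

f5 2a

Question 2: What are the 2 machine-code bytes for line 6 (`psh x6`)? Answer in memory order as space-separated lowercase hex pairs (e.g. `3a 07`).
33 00

L6: psh op=0xc:6|rd=6:3|pad=0:7 ⇒ 0x3300 ⇒ big 33 00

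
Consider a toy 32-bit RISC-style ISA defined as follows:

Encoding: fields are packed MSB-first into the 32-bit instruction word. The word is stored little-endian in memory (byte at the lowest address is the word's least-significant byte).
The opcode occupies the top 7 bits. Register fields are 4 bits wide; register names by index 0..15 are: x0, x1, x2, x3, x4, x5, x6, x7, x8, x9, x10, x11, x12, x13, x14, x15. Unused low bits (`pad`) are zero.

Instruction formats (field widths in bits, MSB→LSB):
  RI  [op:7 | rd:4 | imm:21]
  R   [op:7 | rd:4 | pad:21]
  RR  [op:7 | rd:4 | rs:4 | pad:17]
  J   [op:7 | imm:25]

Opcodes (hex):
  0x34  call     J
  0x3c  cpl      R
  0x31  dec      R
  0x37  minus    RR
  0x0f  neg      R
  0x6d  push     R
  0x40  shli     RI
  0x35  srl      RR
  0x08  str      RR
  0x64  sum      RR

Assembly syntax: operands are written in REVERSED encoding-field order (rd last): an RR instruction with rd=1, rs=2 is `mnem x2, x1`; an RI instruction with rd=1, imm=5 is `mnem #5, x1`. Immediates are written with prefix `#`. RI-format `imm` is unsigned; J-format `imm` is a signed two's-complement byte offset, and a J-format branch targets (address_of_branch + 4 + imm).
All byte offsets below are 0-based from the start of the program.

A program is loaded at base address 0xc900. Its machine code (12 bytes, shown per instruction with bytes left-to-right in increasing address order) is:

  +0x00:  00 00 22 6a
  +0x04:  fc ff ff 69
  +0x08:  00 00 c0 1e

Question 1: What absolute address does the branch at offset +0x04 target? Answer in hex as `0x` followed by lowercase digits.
0xc904

+0x04: fc ff ff 69 ⇒ word 0x69fffffc (little)
  top 7b → 0x34 → call [J]
  imm: (w>>0)&0x1ffffff=0x1fffffc (s25→-4) → #-4
  target = base 0xc900 + off 0x04 + 4 + imm -4 = 0xc904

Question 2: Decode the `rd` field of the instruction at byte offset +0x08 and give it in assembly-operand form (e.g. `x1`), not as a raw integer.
+0x08: 00 00 c0 1e ⇒ word 0x1ec00000 (little)
  op=0x1ec00000>>25=0xf ⇒ neg (R)
  rd: (w>>21)&0xf=0x6 → x6

x6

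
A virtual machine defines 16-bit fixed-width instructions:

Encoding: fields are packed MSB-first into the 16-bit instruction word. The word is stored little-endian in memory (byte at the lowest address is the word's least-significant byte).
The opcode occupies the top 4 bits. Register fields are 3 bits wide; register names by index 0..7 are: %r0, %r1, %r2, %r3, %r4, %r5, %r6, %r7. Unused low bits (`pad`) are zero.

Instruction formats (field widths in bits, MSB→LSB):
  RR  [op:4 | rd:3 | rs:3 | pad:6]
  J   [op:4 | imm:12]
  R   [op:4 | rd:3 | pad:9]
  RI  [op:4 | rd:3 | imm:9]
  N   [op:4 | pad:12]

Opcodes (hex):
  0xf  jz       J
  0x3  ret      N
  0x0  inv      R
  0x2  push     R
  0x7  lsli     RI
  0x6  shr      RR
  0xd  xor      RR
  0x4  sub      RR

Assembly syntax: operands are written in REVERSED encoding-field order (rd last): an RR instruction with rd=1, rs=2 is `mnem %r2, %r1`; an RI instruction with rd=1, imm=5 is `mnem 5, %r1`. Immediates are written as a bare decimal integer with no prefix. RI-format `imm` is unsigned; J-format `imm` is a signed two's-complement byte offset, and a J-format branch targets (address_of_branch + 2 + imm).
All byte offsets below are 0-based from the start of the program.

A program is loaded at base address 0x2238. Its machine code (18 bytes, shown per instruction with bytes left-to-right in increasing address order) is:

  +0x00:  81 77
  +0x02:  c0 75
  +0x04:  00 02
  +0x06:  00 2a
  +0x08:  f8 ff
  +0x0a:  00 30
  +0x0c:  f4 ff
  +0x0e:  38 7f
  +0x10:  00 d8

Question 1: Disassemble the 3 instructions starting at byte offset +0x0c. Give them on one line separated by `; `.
jz -12; lsli 312, %r7; xor %r0, %r4

[0c] f4 ff → 0xfff4
  opcode bits[15:12]=0xf: jz/J
  [11:0] imm=4084 (s12→-12) = -12
[0e] 38 7f → 0x7f38
  opcode bits[15:12]=0x7: lsli/RI
  [11:9] rd=7 = %r7
  [8:0] imm=312 = 312
[10] 00 d8 → 0xd800
  opcode bits[15:12]=0xd: xor/RR
  [11:9] rd=4 = %r4
  [8:6] rs=0 = %r0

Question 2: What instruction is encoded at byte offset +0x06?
off 0x06: read 00 2a as little → 0x2a00
  opcode bits[15:12]=0x2: push/R
  [11:9] rd=5 = %r5

push %r5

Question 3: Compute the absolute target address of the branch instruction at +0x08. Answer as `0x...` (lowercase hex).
0x223a

+0x08: f8 ff ⇒ word 0xfff8 (little)
  op=0xfff8>>12=0xf ⇒ jz (J)
  imm: (w>>0)&0xfff=0xff8 (s12→-8) → -8
  target = base 0x2238 + off 0x08 + 2 + imm -8 = 0x223a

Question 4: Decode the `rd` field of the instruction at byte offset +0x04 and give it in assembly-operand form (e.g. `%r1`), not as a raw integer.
%r1

+0x04: 00 02 ⇒ word 0x0200 (little)
  op=0x0200>>12=0x0 ⇒ inv (R)
  [11:9] rd=1 = %r1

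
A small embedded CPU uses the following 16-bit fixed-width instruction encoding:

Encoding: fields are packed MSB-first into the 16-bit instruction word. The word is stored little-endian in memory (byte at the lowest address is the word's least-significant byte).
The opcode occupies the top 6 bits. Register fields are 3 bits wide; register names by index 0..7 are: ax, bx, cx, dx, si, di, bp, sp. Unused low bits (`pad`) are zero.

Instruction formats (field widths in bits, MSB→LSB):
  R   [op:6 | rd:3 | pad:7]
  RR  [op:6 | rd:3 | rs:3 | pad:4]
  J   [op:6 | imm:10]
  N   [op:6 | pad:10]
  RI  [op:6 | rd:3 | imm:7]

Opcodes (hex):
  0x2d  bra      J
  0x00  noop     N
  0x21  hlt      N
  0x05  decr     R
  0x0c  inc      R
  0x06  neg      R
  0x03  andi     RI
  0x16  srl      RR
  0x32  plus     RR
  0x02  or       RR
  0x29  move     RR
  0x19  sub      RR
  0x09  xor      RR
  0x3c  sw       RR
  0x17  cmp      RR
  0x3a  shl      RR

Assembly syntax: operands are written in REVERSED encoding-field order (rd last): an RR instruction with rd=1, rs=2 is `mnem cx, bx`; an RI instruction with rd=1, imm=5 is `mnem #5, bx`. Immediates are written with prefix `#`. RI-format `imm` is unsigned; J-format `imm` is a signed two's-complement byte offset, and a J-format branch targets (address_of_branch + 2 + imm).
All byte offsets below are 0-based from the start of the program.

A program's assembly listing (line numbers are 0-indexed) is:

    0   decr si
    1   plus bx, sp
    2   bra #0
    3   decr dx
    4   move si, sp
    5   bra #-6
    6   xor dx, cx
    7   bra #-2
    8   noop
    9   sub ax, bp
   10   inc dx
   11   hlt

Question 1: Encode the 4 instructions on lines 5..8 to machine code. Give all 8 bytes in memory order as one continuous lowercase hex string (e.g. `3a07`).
fab73025feb70000

5. bra fields op=0x2d:6|imm=-6:10 → word b7fah → fa b7
6. xor fields op=0x9:6|rd=2:3|rs=3:3|pad=0:4 → word 2530h → 30 25
7. bra fields op=0x2d:6|imm=-2:10 → word b7feh → fe b7
8. noop fields op=0x0:6|pad=0:10 → word 0000h → 00 00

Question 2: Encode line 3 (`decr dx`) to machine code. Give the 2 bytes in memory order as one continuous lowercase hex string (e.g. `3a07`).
line 3 (decr): pack op=0x5:6|rd=3:3|pad=0:7 = 0x1580; little→ 80 15

8015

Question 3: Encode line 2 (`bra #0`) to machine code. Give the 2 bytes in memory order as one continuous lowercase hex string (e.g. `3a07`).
00b4

2. bra fields op=0x2d:6|imm=0:10 → word b400h → 00 b4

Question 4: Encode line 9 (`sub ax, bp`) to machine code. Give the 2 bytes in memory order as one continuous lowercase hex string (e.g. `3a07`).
0067

9. sub fields op=0x19:6|rd=6:3|rs=0:3|pad=0:4 → word 6700h → 00 67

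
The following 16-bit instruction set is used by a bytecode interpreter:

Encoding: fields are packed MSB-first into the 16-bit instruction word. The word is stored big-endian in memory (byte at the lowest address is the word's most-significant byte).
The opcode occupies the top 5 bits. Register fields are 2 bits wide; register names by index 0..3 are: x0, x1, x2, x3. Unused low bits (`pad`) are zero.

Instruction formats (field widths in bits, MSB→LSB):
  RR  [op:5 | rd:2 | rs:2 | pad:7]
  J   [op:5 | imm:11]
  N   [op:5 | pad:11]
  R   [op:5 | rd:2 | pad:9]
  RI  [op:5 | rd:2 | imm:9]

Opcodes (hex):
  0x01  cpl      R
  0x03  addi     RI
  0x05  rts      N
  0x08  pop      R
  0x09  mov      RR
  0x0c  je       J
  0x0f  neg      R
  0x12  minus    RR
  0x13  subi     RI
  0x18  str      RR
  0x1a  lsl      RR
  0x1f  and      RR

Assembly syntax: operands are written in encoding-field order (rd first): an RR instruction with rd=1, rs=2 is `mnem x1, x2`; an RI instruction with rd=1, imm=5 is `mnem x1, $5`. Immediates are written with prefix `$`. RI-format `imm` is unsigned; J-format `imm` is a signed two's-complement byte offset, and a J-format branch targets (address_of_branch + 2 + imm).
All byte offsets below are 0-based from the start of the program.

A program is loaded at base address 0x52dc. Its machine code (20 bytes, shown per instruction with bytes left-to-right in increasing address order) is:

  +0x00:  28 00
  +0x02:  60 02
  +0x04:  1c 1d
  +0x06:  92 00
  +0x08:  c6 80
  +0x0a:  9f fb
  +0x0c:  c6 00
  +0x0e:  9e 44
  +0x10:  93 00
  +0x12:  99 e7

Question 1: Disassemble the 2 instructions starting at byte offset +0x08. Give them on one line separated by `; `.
str x3, x1; subi x3, $507

[08] c6 80 → 0xc680
  op=0xc680>>11=0x18 ⇒ str (RR)
  [10:9] rd=3 = x3
  [8:7] rs=1 = x1
[0a] 9f fb → 0x9ffb
  op=0x9ffb>>11=0x13 ⇒ subi (RI)
  [10:9] rd=3 = x3
  [8:0] imm=507 = $507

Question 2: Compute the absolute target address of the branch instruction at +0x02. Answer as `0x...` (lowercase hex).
0x52e2

off 0x02: read 60 02 as big → 0x6002
  opcode bits[15:11]=0xc: je/J
  imm@[10:0]=0x2 ⇒ $2
  target = base 0x52dc + off 0x02 + 2 + imm 2 = 0x52e2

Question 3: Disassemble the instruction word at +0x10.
@+10  big-endian(93 00) = 0x9300
  opcode bits[15:11]=0x12: minus/RR
  rd: (w>>9)&0x3=0x1 → x1
  rs: (w>>7)&0x3=0x2 → x2

minus x1, x2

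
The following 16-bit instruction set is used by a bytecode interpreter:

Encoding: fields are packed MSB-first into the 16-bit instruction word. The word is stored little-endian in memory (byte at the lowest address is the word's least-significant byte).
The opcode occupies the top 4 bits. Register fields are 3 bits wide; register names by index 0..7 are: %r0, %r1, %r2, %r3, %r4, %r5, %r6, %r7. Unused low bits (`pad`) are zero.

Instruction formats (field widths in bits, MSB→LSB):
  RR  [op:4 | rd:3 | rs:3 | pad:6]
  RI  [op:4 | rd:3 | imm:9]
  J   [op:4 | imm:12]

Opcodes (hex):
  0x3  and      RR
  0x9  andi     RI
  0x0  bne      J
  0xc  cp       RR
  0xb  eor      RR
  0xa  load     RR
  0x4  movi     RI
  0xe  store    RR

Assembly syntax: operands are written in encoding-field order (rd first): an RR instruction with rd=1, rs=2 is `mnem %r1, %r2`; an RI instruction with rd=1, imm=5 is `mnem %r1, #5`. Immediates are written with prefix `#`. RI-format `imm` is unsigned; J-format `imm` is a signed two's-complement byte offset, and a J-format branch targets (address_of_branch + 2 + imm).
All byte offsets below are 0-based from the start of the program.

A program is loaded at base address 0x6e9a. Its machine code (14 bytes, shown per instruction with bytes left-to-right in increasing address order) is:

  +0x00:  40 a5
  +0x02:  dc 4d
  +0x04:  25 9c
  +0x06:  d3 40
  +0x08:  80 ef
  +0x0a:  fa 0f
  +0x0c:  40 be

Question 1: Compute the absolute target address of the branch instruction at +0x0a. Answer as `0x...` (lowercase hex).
@+0a  little-endian(fa 0f) = 0x0ffa
  top 4b → 0x0 → bne [J]
  imm: (w>>0)&0xfff=0xffa (s12→-6) → #-6
  target = base 0x6e9a + off 0x0a + 2 + imm -6 = 0x6ea0

0x6ea0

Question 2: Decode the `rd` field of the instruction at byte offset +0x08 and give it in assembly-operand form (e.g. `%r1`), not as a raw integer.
%r7

[08] 80 ef → 0xef80
  top 4b → 0xe → store [RR]
  [11:9] rd=7 = %r7
  [8:6] rs=6 = %r6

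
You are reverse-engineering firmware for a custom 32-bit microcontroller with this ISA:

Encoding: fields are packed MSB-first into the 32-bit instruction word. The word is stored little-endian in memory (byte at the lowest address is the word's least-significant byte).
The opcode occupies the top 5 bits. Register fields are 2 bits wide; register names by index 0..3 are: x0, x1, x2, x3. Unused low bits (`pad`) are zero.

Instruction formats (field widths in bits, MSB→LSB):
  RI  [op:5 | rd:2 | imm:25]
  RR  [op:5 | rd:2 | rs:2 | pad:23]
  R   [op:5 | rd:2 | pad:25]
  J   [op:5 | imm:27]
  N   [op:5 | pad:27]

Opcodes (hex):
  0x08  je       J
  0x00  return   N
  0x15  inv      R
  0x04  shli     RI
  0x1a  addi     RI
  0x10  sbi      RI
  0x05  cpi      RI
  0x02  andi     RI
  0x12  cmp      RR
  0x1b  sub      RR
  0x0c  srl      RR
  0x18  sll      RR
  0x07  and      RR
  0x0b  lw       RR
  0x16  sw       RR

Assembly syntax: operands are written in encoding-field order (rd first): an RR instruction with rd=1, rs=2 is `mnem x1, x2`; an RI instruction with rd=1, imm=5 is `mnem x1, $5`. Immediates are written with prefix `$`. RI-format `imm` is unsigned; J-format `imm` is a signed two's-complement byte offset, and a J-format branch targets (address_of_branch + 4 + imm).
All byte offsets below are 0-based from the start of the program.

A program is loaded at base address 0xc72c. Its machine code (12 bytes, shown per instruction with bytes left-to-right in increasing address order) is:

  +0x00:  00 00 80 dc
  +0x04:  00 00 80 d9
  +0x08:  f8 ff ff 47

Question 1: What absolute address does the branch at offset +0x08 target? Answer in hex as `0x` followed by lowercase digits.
@+08  little-endian(f8 ff ff 47) = 0x47fffff8
  op=0x47fffff8>>27=0x8 ⇒ je (J)
  imm: (w>>0)&0x7ffffff=0x7fffff8 (s27→-8) → $-8
  target = base 0xc72c + off 0x08 + 4 + imm -8 = 0xc730

0xc730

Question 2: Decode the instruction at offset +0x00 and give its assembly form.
+0x00: 00 00 80 dc ⇒ word 0xdc800000 (little)
  op=0xdc800000>>27=0x1b ⇒ sub (RR)
  [26:25] rd=2 = x2
  [24:23] rs=1 = x1

sub x2, x1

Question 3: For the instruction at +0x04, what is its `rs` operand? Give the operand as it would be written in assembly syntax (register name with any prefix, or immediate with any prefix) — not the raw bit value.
[04] 00 00 80 d9 → 0xd9800000
  top 5b → 0x1b → sub [RR]
  rd@[26:25]=0x0 ⇒ x0
  rs@[24:23]=0x3 ⇒ x3

x3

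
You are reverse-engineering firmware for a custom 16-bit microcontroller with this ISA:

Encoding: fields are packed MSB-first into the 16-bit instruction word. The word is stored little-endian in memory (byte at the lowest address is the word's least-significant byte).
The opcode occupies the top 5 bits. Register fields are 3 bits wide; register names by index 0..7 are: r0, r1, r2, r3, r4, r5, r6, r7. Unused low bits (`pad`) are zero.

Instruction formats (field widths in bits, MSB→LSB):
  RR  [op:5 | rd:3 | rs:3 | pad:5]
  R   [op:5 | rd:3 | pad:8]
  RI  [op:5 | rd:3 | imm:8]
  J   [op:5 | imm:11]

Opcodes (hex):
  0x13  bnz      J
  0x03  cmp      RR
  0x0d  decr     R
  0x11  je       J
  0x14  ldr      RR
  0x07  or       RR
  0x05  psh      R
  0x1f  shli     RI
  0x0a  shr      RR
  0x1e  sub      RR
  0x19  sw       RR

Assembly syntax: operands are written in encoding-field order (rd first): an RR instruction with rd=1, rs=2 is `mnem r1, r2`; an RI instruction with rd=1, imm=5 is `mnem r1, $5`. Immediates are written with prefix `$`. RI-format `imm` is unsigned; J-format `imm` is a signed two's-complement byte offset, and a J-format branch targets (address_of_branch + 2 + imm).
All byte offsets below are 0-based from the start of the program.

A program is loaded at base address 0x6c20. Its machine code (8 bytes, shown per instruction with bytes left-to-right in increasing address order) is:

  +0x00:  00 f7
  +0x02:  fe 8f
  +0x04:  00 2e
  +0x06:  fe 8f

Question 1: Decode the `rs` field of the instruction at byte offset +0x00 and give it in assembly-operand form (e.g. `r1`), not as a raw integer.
r0

off 0x00: read 00 f7 as little → 0xf700
  opcode bits[15:11]=0x1e: sub/RR
  rd: (w>>8)&0x7=0x7 → r7
  rs: (w>>5)&0x7=0x0 → r0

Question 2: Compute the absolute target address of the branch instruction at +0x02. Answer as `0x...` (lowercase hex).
0x6c22

[02] fe 8f → 0x8ffe
  opcode bits[15:11]=0x11: je/J
  imm: (w>>0)&0x7ff=0x7fe (s11→-2) → $-2
  target = base 0x6c20 + off 0x02 + 2 + imm -2 = 0x6c22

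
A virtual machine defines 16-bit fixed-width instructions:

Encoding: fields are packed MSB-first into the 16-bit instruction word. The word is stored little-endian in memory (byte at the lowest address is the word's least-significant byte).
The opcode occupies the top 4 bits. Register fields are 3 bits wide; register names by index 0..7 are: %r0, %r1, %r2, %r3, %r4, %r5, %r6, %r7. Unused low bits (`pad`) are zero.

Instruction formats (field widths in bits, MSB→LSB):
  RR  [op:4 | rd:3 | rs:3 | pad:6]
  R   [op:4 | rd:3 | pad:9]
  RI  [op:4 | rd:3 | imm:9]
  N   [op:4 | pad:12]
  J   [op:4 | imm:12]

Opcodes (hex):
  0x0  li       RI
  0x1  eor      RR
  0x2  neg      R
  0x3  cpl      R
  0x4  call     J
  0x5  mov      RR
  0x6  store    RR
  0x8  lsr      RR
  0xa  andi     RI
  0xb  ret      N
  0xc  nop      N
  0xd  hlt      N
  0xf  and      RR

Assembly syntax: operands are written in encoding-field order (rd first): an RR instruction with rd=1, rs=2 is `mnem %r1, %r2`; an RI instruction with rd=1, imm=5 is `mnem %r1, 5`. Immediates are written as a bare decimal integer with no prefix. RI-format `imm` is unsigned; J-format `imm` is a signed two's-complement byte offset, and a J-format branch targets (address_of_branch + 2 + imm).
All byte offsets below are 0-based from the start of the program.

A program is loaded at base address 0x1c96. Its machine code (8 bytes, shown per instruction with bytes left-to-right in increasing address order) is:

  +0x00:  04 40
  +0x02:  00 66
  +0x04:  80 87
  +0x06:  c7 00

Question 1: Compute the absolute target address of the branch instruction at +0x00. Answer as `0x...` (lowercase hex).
off 0x00: read 04 40 as little → 0x4004
  opcode bits[15:12]=0x4: call/J
  imm: (w>>0)&0xfff=0x4 → 4
  target = base 0x1c96 + off 0x00 + 2 + imm 4 = 0x1c9c

0x1c9c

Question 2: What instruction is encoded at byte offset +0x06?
[06] c7 00 → 0x00c7
  op=0x00c7>>12=0x0 ⇒ li (RI)
  [11:9] rd=0 = %r0
  [8:0] imm=199 = 199

li %r0, 199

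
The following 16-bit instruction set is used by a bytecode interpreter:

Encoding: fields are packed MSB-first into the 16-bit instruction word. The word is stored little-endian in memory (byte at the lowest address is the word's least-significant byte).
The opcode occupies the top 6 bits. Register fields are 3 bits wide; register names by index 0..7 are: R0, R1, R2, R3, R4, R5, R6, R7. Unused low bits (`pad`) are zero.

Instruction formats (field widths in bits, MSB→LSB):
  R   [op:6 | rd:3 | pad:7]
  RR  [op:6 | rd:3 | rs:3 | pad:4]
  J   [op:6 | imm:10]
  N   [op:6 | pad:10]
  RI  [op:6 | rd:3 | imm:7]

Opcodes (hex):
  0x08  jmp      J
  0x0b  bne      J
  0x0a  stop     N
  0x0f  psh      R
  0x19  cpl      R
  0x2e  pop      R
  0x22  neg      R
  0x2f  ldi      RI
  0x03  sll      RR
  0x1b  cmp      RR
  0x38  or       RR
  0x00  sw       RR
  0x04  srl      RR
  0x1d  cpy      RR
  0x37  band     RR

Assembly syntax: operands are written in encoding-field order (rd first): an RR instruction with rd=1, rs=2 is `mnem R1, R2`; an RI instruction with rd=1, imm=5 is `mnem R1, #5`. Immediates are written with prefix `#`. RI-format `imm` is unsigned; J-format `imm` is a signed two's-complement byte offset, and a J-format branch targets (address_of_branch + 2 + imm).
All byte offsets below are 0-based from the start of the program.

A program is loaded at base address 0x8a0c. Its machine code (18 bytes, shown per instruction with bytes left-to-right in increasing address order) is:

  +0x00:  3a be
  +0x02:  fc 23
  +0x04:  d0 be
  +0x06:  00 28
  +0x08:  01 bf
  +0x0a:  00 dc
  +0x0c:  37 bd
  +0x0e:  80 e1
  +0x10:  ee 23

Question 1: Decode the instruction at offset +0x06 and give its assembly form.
+0x06: 00 28 ⇒ word 0x2800 (little)
  opcode bits[15:10]=0xa: stop/N

stop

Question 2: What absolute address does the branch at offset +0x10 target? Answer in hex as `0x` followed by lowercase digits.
0x8a0c

[10] ee 23 → 0x23ee
  opcode bits[15:10]=0x8: jmp/J
  imm@[9:0]=0x3ee (s10→-18) ⇒ #-18
  target = base 0x8a0c + off 0x10 + 2 + imm -18 = 0x8a0c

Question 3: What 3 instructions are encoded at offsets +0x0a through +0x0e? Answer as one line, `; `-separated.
off 0x0a: read 00 dc as little → 0xdc00
  op=0xdc00>>10=0x37 ⇒ band (RR)
  rd@[9:7]=0x0 ⇒ R0
  rs@[6:4]=0x0 ⇒ R0
off 0x0c: read 37 bd as little → 0xbd37
  op=0xbd37>>10=0x2f ⇒ ldi (RI)
  rd@[9:7]=0x2 ⇒ R2
  imm@[6:0]=0x37 ⇒ #55
off 0x0e: read 80 e1 as little → 0xe180
  op=0xe180>>10=0x38 ⇒ or (RR)
  rd@[9:7]=0x3 ⇒ R3
  rs@[6:4]=0x0 ⇒ R0

band R0, R0; ldi R2, #55; or R3, R0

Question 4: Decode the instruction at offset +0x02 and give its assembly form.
jmp #-4

@+02  little-endian(fc 23) = 0x23fc
  top 6b → 0x8 → jmp [J]
  imm: (w>>0)&0x3ff=0x3fc (s10→-4) → #-4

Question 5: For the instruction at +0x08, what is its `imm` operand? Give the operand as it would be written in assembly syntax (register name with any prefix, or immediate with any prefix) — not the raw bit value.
[08] 01 bf → 0xbf01
  opcode bits[15:10]=0x2f: ldi/RI
  [9:7] rd=6 = R6
  [6:0] imm=1 = #1

#1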